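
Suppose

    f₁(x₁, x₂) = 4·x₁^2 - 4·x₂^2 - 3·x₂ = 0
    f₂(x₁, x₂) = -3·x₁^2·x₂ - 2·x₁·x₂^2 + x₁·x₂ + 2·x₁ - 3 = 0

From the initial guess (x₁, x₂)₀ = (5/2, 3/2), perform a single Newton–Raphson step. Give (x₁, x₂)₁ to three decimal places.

(1.616, 1.088)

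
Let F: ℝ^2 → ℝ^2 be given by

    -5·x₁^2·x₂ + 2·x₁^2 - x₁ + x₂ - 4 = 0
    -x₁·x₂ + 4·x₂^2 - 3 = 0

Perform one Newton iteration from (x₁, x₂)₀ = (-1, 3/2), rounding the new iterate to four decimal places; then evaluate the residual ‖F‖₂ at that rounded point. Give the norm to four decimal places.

3.5243

At (-1, 3/2): F = (-7.0000, 7.5000).
Jacobian J = [[-10·x₁·x₂ + 4·x₁ - 1, -5·x₁^2 + 1], [-x₂, -x₁ + 8·x₂]].
At the point, J = [[10.0000, -4.0000], [-1.5000, 13.0000]] (det J = 124.0000).
Solving J·Δ = −F gives Δ = (0.4919, -0.5202).
Then the next iterate is (x₁, x₂)₁ = (-0.5081, 0.9798).
Re-evaluating at (-0.5081, 0.9798): F = (-3.260522, 1.337869), so ‖F‖₂ = 3.5243.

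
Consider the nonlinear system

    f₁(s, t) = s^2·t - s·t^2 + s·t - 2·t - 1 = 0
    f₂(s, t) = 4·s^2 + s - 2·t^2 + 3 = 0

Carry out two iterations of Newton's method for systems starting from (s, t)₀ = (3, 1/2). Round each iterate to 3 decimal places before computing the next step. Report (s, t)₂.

(-1.970, -8.379)

At (3, 1/2): F = (3.250, 41.500).
Jacobian J = [[2·s·t - t^2 + t, s^2 - 2·s·t + s - 2], [8·s + 1, -4·t]].
At the point, J = [[3.250, 7.000], [25.000, -2.000]] (det J = -181.500).
Solving J·Δ = −F gives Δ = (-1.636, 0.295).
Then the next iterate is (s, t)₁ = (1.364, 0.795).
Round to (1.364, 0.795) and repeat: F = (-0.88861, 10.54193), J = [[2.33174, -0.94426], [11.912, -3.180]].
Δ = (-3.334, -9.174), so (s, t)₂ = (-1.970, -8.379).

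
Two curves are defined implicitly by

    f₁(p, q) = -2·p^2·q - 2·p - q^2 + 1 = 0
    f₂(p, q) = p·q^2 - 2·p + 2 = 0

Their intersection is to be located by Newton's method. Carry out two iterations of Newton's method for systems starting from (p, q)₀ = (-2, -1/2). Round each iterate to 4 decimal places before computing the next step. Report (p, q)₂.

At (-2, -1/2): F = (8.7500, 5.5000).
Jacobian J = [[-4·p·q - 2, -2·p^2 - 2·q], [q^2 - 2, 2·p·q]].
At the point, J = [[-6.0000, -7.0000], [-1.7500, 2.0000]] (det J = -24.2500).
Solving J·Δ = −F gives Δ = (2.3093, -0.7294).
Then the next iterate is (p, q)₁ = (0.3093, -1.2294).
Round to (0.3093, -1.2294) and repeat: F = (-0.894800, 1.848884), J = [[-0.478986, 2.267467], [-0.488576, -0.760507]].
Δ = (2.3856, 0.8986), so (p, q)₂ = (2.6949, -0.3308).

(2.6949, -0.3308)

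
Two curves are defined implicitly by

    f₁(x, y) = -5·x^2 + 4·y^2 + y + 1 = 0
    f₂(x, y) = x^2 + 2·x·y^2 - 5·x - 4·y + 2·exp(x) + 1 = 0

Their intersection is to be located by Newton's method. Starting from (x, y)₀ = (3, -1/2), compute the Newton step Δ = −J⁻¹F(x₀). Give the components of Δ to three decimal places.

At (3, -1/2): F = (-43.500, 38.67107).
Jacobian J = [[-10·x, 8·y + 1], [2·x + 2·y^2 + 2·exp(x) - 5, 4·x·y - 4]].
At the point, J = [[-30.000, -3.000], [41.67107, -10.000]] (det J = 425.01322).
Solving J·Δ = −F gives Δ = (-1.296, -1.535).

(-1.296, -1.535)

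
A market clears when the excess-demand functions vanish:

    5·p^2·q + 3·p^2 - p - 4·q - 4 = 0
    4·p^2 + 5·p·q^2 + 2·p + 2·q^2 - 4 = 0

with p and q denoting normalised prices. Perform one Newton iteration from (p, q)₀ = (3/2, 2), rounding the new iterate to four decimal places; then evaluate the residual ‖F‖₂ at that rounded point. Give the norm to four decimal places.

13.8018

At (3/2, 2): F = (15.7500, 46.0000).
Jacobian J = [[10·p·q + 6·p - 1, 5·p^2 - 4], [8·p + 5·q^2 + 2, 10·p·q + 4·q]].
At the point, J = [[38.0000, 7.2500], [34.0000, 38.0000]] (det J = 1197.5000).
Solving J·Δ = −F gives Δ = (-0.2213, -1.0125).
Then the next iterate is (p, q)₁ = (1.2787, 0.9875).
Re-evaluating at (1.2787, 0.9875): F = (3.749697, 13.282669), so ‖F‖₂ = 13.8018.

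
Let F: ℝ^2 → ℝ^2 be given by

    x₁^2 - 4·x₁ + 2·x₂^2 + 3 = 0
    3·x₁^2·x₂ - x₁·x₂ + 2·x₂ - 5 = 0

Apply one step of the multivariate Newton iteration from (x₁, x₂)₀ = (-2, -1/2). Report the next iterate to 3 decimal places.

(-0.070, -0.472)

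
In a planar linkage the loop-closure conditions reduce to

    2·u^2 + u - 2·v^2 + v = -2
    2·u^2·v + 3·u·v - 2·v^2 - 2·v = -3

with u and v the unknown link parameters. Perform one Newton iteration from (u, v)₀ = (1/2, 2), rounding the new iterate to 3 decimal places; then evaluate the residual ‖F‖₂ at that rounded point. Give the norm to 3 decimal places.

At (1/2, 2): F = (-3.000, -5.000).
Jacobian J = [[4·u + 1, -4·v + 1], [4·u·v + 3·v, 2·u^2 + 3·u - 4·v - 2]].
At the point, J = [[3.000, -7.000], [10.000, -8.000]] (det J = 46.000).
Solving J·Δ = −F gives Δ = (0.239, -0.326).
Then the next iterate is (u, v)₁ = (0.739, 1.674).
Re-evaluating at (0.739, 1.674): F = (-0.09931, -0.41288), so ‖F‖₂ = 0.425.

0.425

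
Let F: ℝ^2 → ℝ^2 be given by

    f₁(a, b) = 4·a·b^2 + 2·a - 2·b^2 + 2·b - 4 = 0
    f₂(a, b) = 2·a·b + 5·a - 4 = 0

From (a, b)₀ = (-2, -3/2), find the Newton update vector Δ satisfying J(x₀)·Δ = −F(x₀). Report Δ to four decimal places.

(3.6111, -0.1944)

At (-2, -3/2): F = (-33.5000, -8.0000).
Jacobian J = [[4·b^2 + 2, 8·a·b - 4·b + 2], [2·b + 5, 2·a]].
At the point, J = [[11.0000, 32.0000], [2.0000, -4.0000]] (det J = -108.0000).
Solving J·Δ = −F gives Δ = (3.6111, -0.1944).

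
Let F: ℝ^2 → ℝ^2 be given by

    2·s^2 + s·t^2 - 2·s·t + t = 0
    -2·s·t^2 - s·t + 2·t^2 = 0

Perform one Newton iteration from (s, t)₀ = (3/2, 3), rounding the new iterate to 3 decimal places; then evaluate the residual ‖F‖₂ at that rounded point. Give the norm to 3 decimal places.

At (3/2, 3): F = (12.000, -13.500).
Jacobian J = [[4·s + t^2 - 2·t, 2·s·t - 2·s + 1], [-2·t^2 - t, -4·s·t - s + 4·t]].
At the point, J = [[9.000, 7.000], [-21.000, -7.500]] (det J = 79.500).
Solving J·Δ = −F gives Δ = (-0.057, -1.642).
Then the next iterate is (s, t)₁ = (1.443, 1.358).
Re-evaluating at (1.443, 1.358): F = (4.26444, -3.59352), so ‖F‖₂ = 5.577.

5.577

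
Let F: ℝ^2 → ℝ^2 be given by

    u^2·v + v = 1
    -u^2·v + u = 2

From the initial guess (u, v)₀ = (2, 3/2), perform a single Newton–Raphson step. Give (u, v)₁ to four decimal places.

(-2.0000, 5.0000)

At (2, 3/2): F = (6.5000, -6.0000).
Jacobian J = [[2·u·v, u^2 + 1], [-2·u·v + 1, -u^2]].
At the point, J = [[6.0000, 5.0000], [-5.0000, -4.0000]] (det J = 1.0000).
Solving J·Δ = −F gives Δ = (-4.0000, 3.5000).
Then the next iterate is (u, v)₁ = (-2.0000, 5.0000).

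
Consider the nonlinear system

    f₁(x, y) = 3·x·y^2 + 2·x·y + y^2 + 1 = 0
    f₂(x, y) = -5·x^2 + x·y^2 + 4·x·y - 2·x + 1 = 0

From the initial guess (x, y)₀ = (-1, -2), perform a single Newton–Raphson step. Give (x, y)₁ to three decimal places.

At (-1, -2): F = (-3.000, 2.000).
Jacobian J = [[3·y^2 + 2·y, 6·x·y + 2·x + 2·y], [-10·x + y^2 + 4·y - 2, 2·x·y + 4·x]].
At the point, J = [[8.000, 6.000], [4.000, 0.000]] (det J = -24.000).
Solving J·Δ = −F gives Δ = (-0.500, 1.167).
Then the next iterate is (x, y)₁ = (-1.500, -0.833).

(-1.500, -0.833)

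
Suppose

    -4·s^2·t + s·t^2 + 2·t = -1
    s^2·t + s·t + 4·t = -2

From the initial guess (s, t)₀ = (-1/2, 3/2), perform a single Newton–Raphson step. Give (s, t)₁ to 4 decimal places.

At (-1/2, 3/2): F = (1.3750, 7.6250).
Jacobian J = [[-8·s·t + t^2, -4·s^2 + 2·s·t + 2], [2·s·t + t, s^2 + s + 4]].
At the point, J = [[8.2500, -0.5000], [0.0000, 3.7500]] (det J = 30.9375).
Solving J·Δ = −F gives Δ = (-0.2899, -2.0333).
Then the next iterate is (s, t)₁ = (-0.7899, -0.5333).

(-0.7899, -0.5333)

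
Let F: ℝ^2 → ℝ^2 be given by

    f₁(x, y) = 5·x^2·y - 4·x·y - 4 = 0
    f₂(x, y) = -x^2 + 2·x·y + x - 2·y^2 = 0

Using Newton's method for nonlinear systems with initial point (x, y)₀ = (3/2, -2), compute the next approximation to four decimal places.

At (3/2, -2): F = (-14.5000, -14.7500).
Jacobian J = [[10·x·y - 4·y, 5·x^2 - 4·x], [-2·x + 2·y + 1, 2·x - 4·y]].
At the point, J = [[-22.0000, 5.2500], [-6.0000, 11.0000]] (det J = -210.5000).
Solving J·Δ = −F gives Δ = (-0.3898, 1.1283).
Then the next iterate is (x, y)₁ = (1.1102, -0.8717).

(1.1102, -0.8717)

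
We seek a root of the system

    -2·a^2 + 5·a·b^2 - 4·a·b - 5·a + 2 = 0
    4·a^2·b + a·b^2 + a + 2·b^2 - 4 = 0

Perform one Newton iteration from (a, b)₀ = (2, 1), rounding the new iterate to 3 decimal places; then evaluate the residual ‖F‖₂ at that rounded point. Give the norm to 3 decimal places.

4.707

At (2, 1): F = (-14.000, 18.000).
Jacobian J = [[-4·a + 5·b^2 - 4·b - 5, 10·a·b - 4·a], [8·a·b + b^2 + 1, 4·a^2 + 2·a·b + 4·b]].
At the point, J = [[-12.000, 12.000], [18.000, 24.000]] (det J = -504.000).
Solving J·Δ = −F gives Δ = (-1.095, 0.071).
Then the next iterate is (a, b)₁ = (0.905, 1.071).
Re-evaluating at (0.905, 1.071): F = (-2.84971, 3.74586), so ‖F‖₂ = 4.707.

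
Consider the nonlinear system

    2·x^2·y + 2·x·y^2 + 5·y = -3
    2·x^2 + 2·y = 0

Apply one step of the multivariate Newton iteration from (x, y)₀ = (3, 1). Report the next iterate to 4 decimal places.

At (3, 1): F = (32.0000, 20.0000).
Jacobian J = [[4·x·y + 2·y^2, 2·x^2 + 4·x·y + 5], [4·x, 2]].
At the point, J = [[14.0000, 35.0000], [12.0000, 2.0000]] (det J = -392.0000).
Solving J·Δ = −F gives Δ = (-1.6224, -0.2653).
Then the next iterate is (x, y)₁ = (1.3776, 0.7347).

(1.3776, 0.7347)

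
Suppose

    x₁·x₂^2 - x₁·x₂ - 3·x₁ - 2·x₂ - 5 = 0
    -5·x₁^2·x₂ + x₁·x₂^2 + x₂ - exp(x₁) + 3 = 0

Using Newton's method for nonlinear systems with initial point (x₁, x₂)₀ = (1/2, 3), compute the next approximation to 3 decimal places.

(2.875, 7.750)

At (1/2, 3): F = (-9.500, 5.10128).
Jacobian J = [[x₂^2 - x₂ - 3, 2·x₁·x₂ - x₁ - 2], [-10·x₁·x₂ + x₂^2 - exp(x₁), -5·x₁^2 + 2·x₁·x₂ + 1]].
At the point, J = [[3.000, 0.500], [-7.64872, 2.750]] (det J = 12.07436).
Solving J·Δ = −F gives Δ = (2.375, 4.750).
Then the next iterate is (x₁, x₂)₁ = (2.875, 7.750).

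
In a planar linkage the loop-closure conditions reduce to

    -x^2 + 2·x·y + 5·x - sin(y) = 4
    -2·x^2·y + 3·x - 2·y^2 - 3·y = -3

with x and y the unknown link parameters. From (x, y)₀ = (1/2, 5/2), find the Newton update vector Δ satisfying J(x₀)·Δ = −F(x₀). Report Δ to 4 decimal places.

At (1/2, 5/2): F = (0.151528, -16.7500).
Jacobian J = [[-2·x + 2·y + 5, 2·x - cos(y)], [-4·x·y + 3, -2·x^2 - 4·y - 3]].
At the point, J = [[9.0000, 1.801144], [-2.0000, -13.5000]] (det J = -117.897713).
Solving J·Δ = −F gives Δ = (0.2385, -1.2761).

(0.2385, -1.2761)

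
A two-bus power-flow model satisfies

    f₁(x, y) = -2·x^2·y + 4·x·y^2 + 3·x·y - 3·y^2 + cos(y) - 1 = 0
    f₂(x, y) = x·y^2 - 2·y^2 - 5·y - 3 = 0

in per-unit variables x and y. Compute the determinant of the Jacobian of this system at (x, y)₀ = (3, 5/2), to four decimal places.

-221.2595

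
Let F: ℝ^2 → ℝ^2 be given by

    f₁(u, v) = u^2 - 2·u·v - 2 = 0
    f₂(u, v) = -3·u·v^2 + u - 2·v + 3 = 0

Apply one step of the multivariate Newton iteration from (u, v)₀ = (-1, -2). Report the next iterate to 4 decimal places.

At (-1, -2): F = (-5.0000, 18.0000).
Jacobian J = [[2·u - 2·v, -2·u], [-3·v^2 + 1, -6·u·v - 2]].
At the point, J = [[2.0000, 2.0000], [-11.0000, -14.0000]] (det J = -6.0000).
Solving J·Δ = −F gives Δ = (5.6667, -3.1667).
Then the next iterate is (u, v)₁ = (4.6667, -5.1667).

(4.6667, -5.1667)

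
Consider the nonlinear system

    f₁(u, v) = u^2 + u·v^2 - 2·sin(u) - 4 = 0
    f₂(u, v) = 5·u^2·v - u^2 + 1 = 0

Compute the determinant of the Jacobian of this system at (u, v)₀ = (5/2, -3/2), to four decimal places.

-42.1160

J = [[2·u + v^2 - 2·cos(u), 2·u·v], [10·u·v - 2·u, 5·u^2]].
At the point, J = [[8.852287, -7.5000], [-42.5000, 31.2500]].
det J = -42.1160.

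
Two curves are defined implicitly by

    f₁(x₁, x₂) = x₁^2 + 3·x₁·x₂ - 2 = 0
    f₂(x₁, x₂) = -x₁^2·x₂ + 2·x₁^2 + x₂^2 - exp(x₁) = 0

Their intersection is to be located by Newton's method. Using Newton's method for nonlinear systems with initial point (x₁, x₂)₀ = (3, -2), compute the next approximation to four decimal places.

(1.9716, -0.7778)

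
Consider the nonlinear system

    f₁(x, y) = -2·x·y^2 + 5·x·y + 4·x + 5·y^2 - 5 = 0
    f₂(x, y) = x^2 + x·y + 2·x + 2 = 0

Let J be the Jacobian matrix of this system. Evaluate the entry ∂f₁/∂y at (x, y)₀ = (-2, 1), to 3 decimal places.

∂f₁/∂y = -4·x·y + 5·x + 10·y.
At (-2, 1) this is 8.000.

8.000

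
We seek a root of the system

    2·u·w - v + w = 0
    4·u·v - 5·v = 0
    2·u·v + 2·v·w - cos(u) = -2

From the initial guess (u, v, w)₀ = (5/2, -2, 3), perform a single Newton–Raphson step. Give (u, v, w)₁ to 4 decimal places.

(1.6360, -1.3823, 0.6336)

At (5/2, -2, 3): F = (20.0000, -10.0000, -19.198856).
Jacobian J = [[2·w, -1, 2·u + 1], [4·v, 4·u - 5, 0], [2·v + sin(u), 2·u + 2·w, 2·v]].
At the point, J = [[6.0000, -1.0000, 6.0000], [-8.0000, 5.0000, 0.0000], [-3.401528, 11.0000, -4.0000]] (det J = -513.954164).
Solving J·Δ = −F gives Δ = (-0.8640, 0.6177, -2.3664).
Then the next iterate is (u, v, w)₁ = (1.6360, -1.3823, 0.6336).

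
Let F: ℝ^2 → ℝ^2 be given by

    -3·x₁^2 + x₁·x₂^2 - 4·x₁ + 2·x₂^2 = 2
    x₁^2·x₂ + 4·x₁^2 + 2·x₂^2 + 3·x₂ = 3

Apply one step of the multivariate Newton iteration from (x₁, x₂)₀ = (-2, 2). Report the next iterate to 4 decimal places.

(-1.5000, 0.4667)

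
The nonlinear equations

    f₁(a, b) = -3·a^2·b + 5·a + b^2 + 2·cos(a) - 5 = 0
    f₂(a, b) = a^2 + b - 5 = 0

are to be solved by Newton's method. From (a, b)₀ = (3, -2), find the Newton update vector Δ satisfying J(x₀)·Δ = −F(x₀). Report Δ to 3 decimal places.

(-0.565, 1.388)

At (3, -2): F = (66.02002, 2.000).
Jacobian J = [[-6·a·b - 2·sin(a) + 5, -3·a^2 + 2·b], [2·a, 1]].
At the point, J = [[40.71776, -31.000], [6.000, 1.000]] (det J = 226.71776).
Solving J·Δ = −F gives Δ = (-0.565, 1.388).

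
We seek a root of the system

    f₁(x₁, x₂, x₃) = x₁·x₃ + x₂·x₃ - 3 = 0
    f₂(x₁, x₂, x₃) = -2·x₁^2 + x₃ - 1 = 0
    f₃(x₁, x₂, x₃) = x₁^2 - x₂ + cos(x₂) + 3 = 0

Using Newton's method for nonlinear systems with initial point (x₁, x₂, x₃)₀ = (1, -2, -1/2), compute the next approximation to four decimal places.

At (1, -2, -1/2): F = (-2.5000, -3.5000, 5.583853).
Jacobian J = [[x₃, x₃, x₁ + x₂], [-4·x₁, 0, 1], [2·x₁, -sin(x₂) - 1, 0]].
At the point, J = [[-0.5000, -0.5000, -1.0000], [-4.0000, 0.0000, 1.0000], [2.0000, -0.090703, 0.0000]] (det J = -1.408162).
Solving J·Δ = −F gives Δ = (-2.3691, 9.3223, -5.9766).
Then the next iterate is (x₁, x₂, x₃)₁ = (-1.3691, 7.3223, -6.4766).

(-1.3691, 7.3223, -6.4766)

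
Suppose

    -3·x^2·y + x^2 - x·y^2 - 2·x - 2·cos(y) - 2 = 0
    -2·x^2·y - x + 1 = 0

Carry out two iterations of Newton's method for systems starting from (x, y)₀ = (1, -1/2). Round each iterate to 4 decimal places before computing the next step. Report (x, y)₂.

At (1, -1/2): F = (-3.505165, 1.0000).
Jacobian J = [[-6·x·y + 2·x - y^2 - 2, -3·x^2 - 2·x·y + 2·sin(y)], [-4·x·y - 1, -2·x^2]].
At the point, J = [[2.7500, -2.958851], [1.0000, -2.0000]] (det J = -2.541149).
Solving J·Δ = −F gives Δ = (3.9231, 2.4615).
Then the next iterate is (x, y)₁ = (4.9231, 1.9615).
Round to (4.9231, 1.9615) and repeat: F = (-148.411266, -99.004512), J = [[-53.941246, -90.174780], [-39.626643, -48.473827]].
Δ = (-1.8085, -0.5640), so (x, y)₂ = (3.1146, 1.3975).

(3.1146, 1.3975)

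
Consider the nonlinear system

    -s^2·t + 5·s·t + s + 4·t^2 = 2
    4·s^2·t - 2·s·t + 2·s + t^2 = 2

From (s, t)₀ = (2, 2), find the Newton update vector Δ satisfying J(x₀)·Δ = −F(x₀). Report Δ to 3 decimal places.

At (2, 2): F = (28.000, 30.000).
Jacobian J = [[-2·s·t + 5·t + 1, -s^2 + 5·s + 8·t], [8·s·t - 2·t + 2, 4·s^2 - 2·s + 2·t]].
At the point, J = [[3.000, 22.000], [30.000, 16.000]] (det J = -612.000).
Solving J·Δ = −F gives Δ = (-0.346, -1.225).

(-0.346, -1.225)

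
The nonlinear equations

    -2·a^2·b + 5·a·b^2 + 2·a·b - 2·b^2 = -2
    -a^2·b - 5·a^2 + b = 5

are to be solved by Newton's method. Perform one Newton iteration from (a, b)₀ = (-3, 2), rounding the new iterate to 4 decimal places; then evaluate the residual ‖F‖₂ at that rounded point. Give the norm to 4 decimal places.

At (-3, 2): F = (-114.0000, -66.0000).
Jacobian J = [[-4·a·b + 5·b^2 + 2·b, -2·a^2 + 10·a·b + 2·a - 4·b], [-2·a·b - 10·a, -a^2 + 1]].
At the point, J = [[48.0000, -92.0000], [42.0000, -8.0000]] (det J = 3480.0000).
Solving J·Δ = −F gives Δ = (1.4828, -0.4655).
Then the next iterate is (a, b)₁ = (-1.5172, 1.5345).
Re-evaluating at (-1.5172, 1.5345): F = (-32.292866, -18.507238), so ‖F‖₂ = 37.2203.

37.2203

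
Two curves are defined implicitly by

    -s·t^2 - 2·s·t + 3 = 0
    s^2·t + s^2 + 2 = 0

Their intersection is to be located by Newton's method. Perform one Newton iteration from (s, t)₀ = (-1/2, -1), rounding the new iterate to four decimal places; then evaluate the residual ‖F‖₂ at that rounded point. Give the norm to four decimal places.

204.3624

At (-1/2, -1): F = (2.5000, 2.0000).
Jacobian J = [[-t^2 - 2·t, -2·s·t - 2·s], [2·s·t + 2·s, s^2]].
At the point, J = [[1.0000, 0.0000], [0.0000, 0.2500]] (det J = 0.2500).
Solving J·Δ = −F gives Δ = (-2.5000, -8.0000).
Then the next iterate is (s, t)₁ = (-3.0000, -9.0000).
Re-evaluating at (-3.0000, -9.0000): F = (192.0000, -70.0000), so ‖F‖₂ = 204.3624.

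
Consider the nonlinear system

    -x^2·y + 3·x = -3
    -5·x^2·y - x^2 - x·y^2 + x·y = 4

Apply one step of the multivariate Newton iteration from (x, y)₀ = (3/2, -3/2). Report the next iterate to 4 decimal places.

At (3/2, -3/2): F = (10.8750, 5.0000).
Jacobian J = [[-2·x·y + 3, -x^2], [-10·x·y - 2·x - y^2 + y, -5·x^2 - 2·x·y + x]].
At the point, J = [[7.5000, -2.2500], [15.7500, -5.2500]] (det J = -3.9375).
Solving J·Δ = −F gives Δ = (-11.6429, -33.9762).
Then the next iterate is (x, y)₁ = (-10.1429, -35.4762).

(-10.1429, -35.4762)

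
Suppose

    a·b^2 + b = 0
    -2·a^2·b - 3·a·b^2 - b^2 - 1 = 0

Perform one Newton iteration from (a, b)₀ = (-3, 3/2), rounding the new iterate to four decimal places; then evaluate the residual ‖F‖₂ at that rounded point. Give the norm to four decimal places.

At (-3, 3/2): F = (-5.2500, -10.0000).
Jacobian J = [[b^2, 2·a·b + 1], [-4·a·b - 3·b^2, -2·a^2 - 6·a·b - 2·b]].
At the point, J = [[2.2500, -8.0000], [11.2500, 6.0000]] (det J = 103.5000).
Solving J·Δ = −F gives Δ = (1.0773, -0.3533).
Then the next iterate is (a, b)₁ = (-1.9227, 1.1467).
Re-evaluating at (-1.9227, 1.1467): F = (-1.381498, -3.208510), so ‖F‖₂ = 3.4933.

3.4933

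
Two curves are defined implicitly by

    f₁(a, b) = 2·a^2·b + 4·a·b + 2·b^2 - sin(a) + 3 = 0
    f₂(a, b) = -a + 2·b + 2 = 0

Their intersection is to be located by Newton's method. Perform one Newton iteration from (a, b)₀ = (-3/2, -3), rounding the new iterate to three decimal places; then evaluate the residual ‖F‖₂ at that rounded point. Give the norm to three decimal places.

1065.354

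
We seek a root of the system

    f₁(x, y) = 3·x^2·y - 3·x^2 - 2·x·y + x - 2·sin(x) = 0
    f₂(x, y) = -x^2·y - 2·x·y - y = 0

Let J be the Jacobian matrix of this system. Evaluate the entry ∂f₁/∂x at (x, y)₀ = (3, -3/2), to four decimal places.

∂f₁/∂x = 6·x·y - 6·x - 2·y - 2·cos(x) + 1.
At (3, -3/2) this is -39.0200.

-39.0200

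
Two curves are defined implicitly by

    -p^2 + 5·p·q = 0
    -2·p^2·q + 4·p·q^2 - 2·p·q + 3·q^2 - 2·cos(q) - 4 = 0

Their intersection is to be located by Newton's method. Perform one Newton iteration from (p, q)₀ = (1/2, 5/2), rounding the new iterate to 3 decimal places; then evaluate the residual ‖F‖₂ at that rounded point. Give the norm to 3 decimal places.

6.146

At (1/2, 5/2): F = (6.000, 25.10229).
Jacobian J = [[-2·p + 5·q, 5·p], [-4·p·q + 4·q^2 - 2·q, -2·p^2 + 8·p·q - 2·p + 6·q + 2·sin(q)]].
At the point, J = [[11.500, 2.500], [15.000, 24.69694]] (det J = 246.51486).
Solving J·Δ = −F gives Δ = (-0.347, -0.806).
Then the next iterate is (p, q)₁ = (0.153, 1.694).
Re-evaluating at (0.153, 1.694): F = (1.27250, 6.01324), so ‖F‖₂ = 6.146.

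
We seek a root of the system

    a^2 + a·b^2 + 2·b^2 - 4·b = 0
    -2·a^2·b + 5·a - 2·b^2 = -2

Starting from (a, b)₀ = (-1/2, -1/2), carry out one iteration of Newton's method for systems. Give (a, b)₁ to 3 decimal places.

At (-1/2, -1/2): F = (2.625, -0.750).
Jacobian J = [[2·a + b^2, 2·a·b + 4·b - 4], [-4·a·b + 5, -2·a^2 - 4·b]].
At the point, J = [[-0.750, -5.500], [4.000, 1.500]] (det J = 20.875).
Solving J·Δ = −F gives Δ = (0.009, 0.476).
Then the next iterate is (a, b)₁ = (-0.491, -0.024).

(-0.491, -0.024)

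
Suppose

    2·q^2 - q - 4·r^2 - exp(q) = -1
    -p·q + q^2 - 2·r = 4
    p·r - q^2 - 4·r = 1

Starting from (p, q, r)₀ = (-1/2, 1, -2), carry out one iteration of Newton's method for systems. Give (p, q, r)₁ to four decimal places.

(0.1713, 1.4974, -0.9639)

At (-1/2, 1, -2): F = (-16.718282, 1.5000, 7.0000).
Jacobian J = [[0, 4·q - exp(q) - 1, -8·r], [-q, -p + 2·q, -2], [r, -2·q, p - 4]].
At the point, J = [[0.0000, 0.281718, 16.0000], [-1.0000, 2.5000, -2.0000], [-2.0000, -2.0000, -4.5000]] (det J = 111.859141).
Solving J·Δ = −F gives Δ = (0.6713, 0.4974, 1.0361).
Then the next iterate is (p, q, r)₁ = (0.1713, 1.4974, -0.9639).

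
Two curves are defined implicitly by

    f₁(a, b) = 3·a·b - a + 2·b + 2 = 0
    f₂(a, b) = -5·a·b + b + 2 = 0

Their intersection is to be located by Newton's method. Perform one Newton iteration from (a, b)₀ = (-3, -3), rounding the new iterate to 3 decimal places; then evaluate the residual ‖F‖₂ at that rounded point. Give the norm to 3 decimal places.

At (-3, -3): F = (26.000, -46.000).
Jacobian J = [[3·b - 1, 3·a + 2], [-5·b, -5·a + 1]].
At the point, J = [[-10.000, -7.000], [15.000, 16.000]] (det J = -55.000).
Solving J·Δ = −F gives Δ = (1.709, 1.273).
Then the next iterate is (a, b)₁ = (-1.291, -1.727).
Re-evaluating at (-1.291, -1.727): F = (6.52567, -10.87479), so ‖F‖₂ = 12.682.

12.682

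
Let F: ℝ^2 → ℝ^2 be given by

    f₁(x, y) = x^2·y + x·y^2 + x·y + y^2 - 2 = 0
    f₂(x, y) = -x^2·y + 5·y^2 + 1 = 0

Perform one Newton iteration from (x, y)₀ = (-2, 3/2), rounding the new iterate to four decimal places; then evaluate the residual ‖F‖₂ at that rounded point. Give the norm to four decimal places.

At (-2, 3/2): F = (-1.2500, 6.2500).
Jacobian J = [[2·x·y + y^2 + y, x^2 + 2·x·y + x + 2·y], [-2·x·y, -x^2 + 10·y]].
At the point, J = [[-2.2500, -1.0000], [6.0000, 11.0000]] (det J = -18.7500).
Solving J·Δ = −F gives Δ = (-0.4000, -0.3500).
Then the next iterate is (x, y)₁ = (-2.4000, 1.1500).
Re-evaluating at (-2.4000, 1.1500): F = (0.0125, 0.9885), so ‖F‖₂ = 0.9886.

0.9886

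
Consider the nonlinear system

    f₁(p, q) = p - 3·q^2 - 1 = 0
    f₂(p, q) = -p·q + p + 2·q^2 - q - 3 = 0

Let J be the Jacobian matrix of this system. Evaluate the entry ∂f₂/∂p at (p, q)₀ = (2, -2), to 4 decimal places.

∂f₂/∂p = -q + 1.
At (2, -2) this is 3.0000.

3.0000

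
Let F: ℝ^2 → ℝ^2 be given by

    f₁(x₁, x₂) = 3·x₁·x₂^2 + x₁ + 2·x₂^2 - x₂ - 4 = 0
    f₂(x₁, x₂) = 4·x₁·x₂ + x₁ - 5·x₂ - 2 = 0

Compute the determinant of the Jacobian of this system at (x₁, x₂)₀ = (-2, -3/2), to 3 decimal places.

-45.750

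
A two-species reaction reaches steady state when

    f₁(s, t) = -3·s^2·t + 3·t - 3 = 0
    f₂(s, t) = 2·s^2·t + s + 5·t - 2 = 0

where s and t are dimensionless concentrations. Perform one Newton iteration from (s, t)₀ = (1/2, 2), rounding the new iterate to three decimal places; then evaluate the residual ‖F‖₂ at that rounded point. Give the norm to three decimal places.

1.730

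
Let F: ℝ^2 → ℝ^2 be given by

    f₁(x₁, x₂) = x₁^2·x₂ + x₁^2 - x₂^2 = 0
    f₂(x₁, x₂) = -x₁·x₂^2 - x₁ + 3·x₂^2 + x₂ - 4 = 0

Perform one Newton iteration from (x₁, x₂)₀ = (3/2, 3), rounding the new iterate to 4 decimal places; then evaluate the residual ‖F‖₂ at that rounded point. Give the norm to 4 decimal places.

At (3/2, 3): F = (0.0000, 11.0000).
Jacobian J = [[2·x₁·x₂ + 2·x₁, x₁^2 - 2·x₂], [-x₂^2 - 1, -2·x₁·x₂ + 6·x₂ + 1]].
At the point, J = [[12.0000, -3.7500], [-10.0000, 10.0000]] (det J = 82.5000).
Solving J·Δ = −F gives Δ = (-0.5000, -1.6000).
Then the next iterate is (x₁, x₂)₁ = (1.0000, 1.4000).
Re-evaluating at (1.0000, 1.4000): F = (0.4400, 0.3200), so ‖F‖₂ = 0.5441.

0.5441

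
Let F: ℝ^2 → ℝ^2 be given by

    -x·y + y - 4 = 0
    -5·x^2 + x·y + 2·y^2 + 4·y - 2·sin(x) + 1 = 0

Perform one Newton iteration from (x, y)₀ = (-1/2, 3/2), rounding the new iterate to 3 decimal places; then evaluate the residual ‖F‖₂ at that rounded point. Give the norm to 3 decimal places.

At (-1/2, 3/2): F = (-1.750, 10.45885).
Jacobian J = [[-y, -x + 1], [-10·x + y - 2·cos(x), x + 4·y + 4]].
At the point, J = [[-1.500, 1.500], [4.74483, 9.500]] (det J = -21.36725).
Solving J·Δ = −F gives Δ = (-1.512, -0.346).
Then the next iterate is (x, y)₁ = (-2.012, 1.154).
Re-evaluating at (-2.012, 1.154): F = (-0.52415, -12.47466), so ‖F‖₂ = 12.486.

12.486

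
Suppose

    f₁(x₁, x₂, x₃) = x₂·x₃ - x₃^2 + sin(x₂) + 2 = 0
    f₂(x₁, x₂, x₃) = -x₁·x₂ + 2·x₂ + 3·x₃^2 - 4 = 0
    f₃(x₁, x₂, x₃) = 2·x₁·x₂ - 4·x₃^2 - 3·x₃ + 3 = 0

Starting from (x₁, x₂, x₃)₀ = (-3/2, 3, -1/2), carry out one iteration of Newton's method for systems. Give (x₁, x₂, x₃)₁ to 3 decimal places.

(-2.511, -1.439, -2.251)

At (-3/2, 3, -1/2): F = (0.39112, 7.250, -5.500).
Jacobian J = [[0, x₃ + cos(x₂), x₂ - 2·x₃], [-x₂, -x₁ + 2, 6·x₃], [2·x₂, 2·x₁, -8·x₃ - 3]].
At the point, J = [[0.000, -1.48999, 4.000], [-3.000, 3.500, -3.000], [6.000, -3.000, 1.000]] (det J = -25.65011).
Solving J·Δ = −F gives Δ = (-1.011, -4.439, -1.751).
Then the next iterate is (x₁, x₂, x₃)₁ = (-2.511, -1.439, -2.251).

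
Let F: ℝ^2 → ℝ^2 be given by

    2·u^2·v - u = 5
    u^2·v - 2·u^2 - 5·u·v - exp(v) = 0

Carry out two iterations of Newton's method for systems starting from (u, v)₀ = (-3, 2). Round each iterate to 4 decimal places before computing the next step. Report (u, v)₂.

At (-3, 2): F = (34.0000, 22.610944).
Jacobian J = [[4·u·v - 1, 2·u^2], [2·u·v - 4·u - 5·v, u^2 - 5·u - exp(v)]].
At the point, J = [[-25.0000, 18.0000], [-10.0000, 16.610944]] (det J = -235.273598).
Solving J·Δ = −F gives Δ = (0.6706, -0.9575).
Then the next iterate is (u, v)₁ = (-2.3294, 1.0425).
Round to (-2.3294, 1.0425) and repeat: F = (8.642828, 4.110204), J = [[-10.713598, 10.852209], [-0.751699, 14.236805]].
Δ = (0.5433, -0.2600), so (u, v)₂ = (-1.7861, 0.7825).

(-1.7861, 0.7825)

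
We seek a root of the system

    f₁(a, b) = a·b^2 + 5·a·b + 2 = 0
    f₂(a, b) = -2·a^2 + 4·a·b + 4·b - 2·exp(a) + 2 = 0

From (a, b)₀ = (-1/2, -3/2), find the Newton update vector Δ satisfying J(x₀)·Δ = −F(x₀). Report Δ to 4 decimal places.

At (-1/2, -3/2): F = (4.6250, -2.713061).
Jacobian J = [[b^2 + 5·b, 2·a·b + 5·a], [-4·a + 4·b - 2·exp(a), 4·a + 4]].
At the point, J = [[-5.2500, -1.0000], [-5.213061, 2.0000]] (det J = -15.713061).
Solving J·Δ = −F gives Δ = (0.4160, 2.4409).

(0.4160, 2.4409)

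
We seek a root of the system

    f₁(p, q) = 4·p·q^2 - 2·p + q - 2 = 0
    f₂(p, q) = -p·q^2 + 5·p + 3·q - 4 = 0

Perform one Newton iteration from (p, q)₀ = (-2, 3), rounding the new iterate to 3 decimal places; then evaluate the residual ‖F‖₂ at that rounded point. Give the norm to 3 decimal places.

At (-2, 3): F = (-67.000, 13.000).
Jacobian J = [[4·q^2 - 2, 8·p·q + 1], [-q^2 + 5, -2·p·q + 3]].
At the point, J = [[34.000, -47.000], [-4.000, 15.000]] (det J = 322.000).
Solving J·Δ = −F gives Δ = (1.224, -0.540).
Then the next iterate is (p, q)₁ = (-0.776, 2.460).
Re-evaluating at (-0.776, 2.460): F = (-16.77217, 4.19604), so ‖F‖₂ = 17.289.

17.289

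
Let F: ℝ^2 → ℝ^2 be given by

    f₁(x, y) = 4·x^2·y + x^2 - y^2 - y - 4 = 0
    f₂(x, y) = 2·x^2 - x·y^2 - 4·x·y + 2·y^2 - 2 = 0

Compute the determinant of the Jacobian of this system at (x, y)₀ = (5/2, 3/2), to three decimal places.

-439.250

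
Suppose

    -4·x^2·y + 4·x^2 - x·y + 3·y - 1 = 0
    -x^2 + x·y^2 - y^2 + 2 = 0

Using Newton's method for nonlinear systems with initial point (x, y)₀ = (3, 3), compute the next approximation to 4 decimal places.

At (3, 3): F = (-73.0000, 11.0000).
Jacobian J = [[-8·x·y + 8·x - y, -4·x^2 - x + 3], [-2·x + y^2, 2·x·y - 2·y]].
At the point, J = [[-51.0000, -36.0000], [3.0000, 12.0000]] (det J = -504.0000).
Solving J·Δ = −F gives Δ = (-0.9524, -0.6786).
Then the next iterate is (x, y)₁ = (2.0476, 2.3214).

(2.0476, 2.3214)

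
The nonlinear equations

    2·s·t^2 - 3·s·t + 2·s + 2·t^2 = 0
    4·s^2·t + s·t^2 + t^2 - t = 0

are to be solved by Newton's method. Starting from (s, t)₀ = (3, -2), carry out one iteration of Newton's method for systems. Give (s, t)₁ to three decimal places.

(2.233, -0.933)

At (3, -2): F = (56.000, -54.000).
Jacobian J = [[2·t^2 - 3·t + 2, 4·s·t - 3·s + 4·t], [8·s·t + t^2, 4·s^2 + 2·s·t + 2·t - 1]].
At the point, J = [[16.000, -41.000], [-44.000, 19.000]] (det J = -1500.000).
Solving J·Δ = −F gives Δ = (-0.767, 1.067).
Then the next iterate is (s, t)₁ = (2.233, -0.933).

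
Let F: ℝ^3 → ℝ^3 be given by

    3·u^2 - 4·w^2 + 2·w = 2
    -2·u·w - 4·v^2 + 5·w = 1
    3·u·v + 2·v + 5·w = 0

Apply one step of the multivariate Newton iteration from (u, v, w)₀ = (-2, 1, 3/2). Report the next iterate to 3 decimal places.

At (-2, 1, 3/2): F = (4.000, 8.500, 3.500).
Jacobian J = [[6·u, 0, -8·w + 2], [-2·w, -8·v, -2·u + 5], [3·v, 3·u + 2, 5]].
At the point, J = [[-12.000, 0.000, -10.000], [-3.000, -8.000, 9.000], [3.000, -4.000, 5.000]] (det J = -312.000).
Solving J·Δ = −F gives Δ = (0.141, 1.269, 0.231).
Then the next iterate is (u, v, w)₁ = (-1.859, 2.269, 1.731).

(-1.859, 2.269, 1.731)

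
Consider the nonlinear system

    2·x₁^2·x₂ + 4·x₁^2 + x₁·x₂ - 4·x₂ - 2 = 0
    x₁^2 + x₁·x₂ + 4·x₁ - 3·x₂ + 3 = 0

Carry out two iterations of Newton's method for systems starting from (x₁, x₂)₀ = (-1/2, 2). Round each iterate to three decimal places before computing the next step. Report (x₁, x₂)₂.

At (-1/2, 2): F = (-9.000, -5.750).
Jacobian J = [[4·x₁·x₂ + 8·x₁ + x₂, 2·x₁^2 + x₁ - 4], [2·x₁ + x₂ + 4, x₁ - 3]].
At the point, J = [[-6.000, -4.000], [5.000, -3.500]] (det J = 41.000).
Solving J·Δ = −F gives Δ = (-0.207, -1.939).
Then the next iterate is (x₁, x₂)₁ = (-0.707, 0.061).
Round to (-0.707, 0.061) and repeat: F = (-0.22675, 0.44572), J = [[-5.76751, -3.70730], [2.647, -3.707]].
Δ = (-0.080, 0.063), so (x₁, x₂)₂ = (-0.787, 0.124).

(-0.787, 0.124)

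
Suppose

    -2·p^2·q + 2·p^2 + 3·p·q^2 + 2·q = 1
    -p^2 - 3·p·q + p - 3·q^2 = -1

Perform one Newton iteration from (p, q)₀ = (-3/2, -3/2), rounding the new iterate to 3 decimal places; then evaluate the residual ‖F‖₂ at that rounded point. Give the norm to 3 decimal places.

4.106

At (-3/2, -3/2): F = (-2.875, -16.250).
Jacobian J = [[-4·p·q + 4·p + 3·q^2, -2·p^2 + 6·p·q + 2], [-2·p - 3·q + 1, -3·p - 6·q]].
At the point, J = [[-8.250, 11.000], [8.500, 13.500]] (det J = -204.875).
Solving J·Δ = −F gives Δ = (0.683, 0.774).
Then the next iterate is (p, q)₁ = (-0.817, -0.726).
Re-evaluating at (-0.817, -0.726): F = (-1.43969, -3.84514), so ‖F‖₂ = 4.106.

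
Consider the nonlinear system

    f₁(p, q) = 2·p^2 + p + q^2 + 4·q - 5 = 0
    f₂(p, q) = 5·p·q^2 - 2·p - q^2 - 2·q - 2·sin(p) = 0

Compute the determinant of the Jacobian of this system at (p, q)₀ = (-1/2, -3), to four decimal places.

63.4897

J = [[4·p + 1, 2·q + 4], [5·q^2 - 2·cos(p) - 2, 10·p·q - 2·q - 2]].
At the point, J = [[-1.0000, -2.0000], [41.244835, 19.0000]].
det J = 63.4897.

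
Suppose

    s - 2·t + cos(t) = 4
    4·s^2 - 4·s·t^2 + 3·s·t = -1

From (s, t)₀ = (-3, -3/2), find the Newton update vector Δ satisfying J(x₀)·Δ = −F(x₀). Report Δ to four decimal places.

At (-3, -3/2): F = (-3.929263, 77.5000).
Jacobian J = [[1, -sin(t) - 2], [8·s - 4·t^2 + 3·t, -8·s·t + 3·s]].
At the point, J = [[1.0000, -1.002505], [-37.5000, -45.0000]] (det J = -82.593938).
Solving J·Δ = −F gives Δ = (3.0815, -0.8457).

(3.0815, -0.8457)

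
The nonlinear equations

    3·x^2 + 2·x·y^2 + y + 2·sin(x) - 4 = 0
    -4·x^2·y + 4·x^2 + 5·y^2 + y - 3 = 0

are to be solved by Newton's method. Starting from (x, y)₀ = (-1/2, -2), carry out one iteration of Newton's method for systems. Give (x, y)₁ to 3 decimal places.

(1.020, -2.012)

At (-1/2, -2): F = (-10.20885, 18.000).
Jacobian J = [[6·x + 2·y^2 + 2·cos(x), 4·x·y + 1], [-8·x·y + 8·x, -4·x^2 + 10·y + 1]].
At the point, J = [[6.75517, 5.000], [-12.000, -20.000]] (det J = -75.10330).
Solving J·Δ = −F gives Δ = (1.520, -0.012).
Then the next iterate is (x, y)₁ = (1.020, -2.012).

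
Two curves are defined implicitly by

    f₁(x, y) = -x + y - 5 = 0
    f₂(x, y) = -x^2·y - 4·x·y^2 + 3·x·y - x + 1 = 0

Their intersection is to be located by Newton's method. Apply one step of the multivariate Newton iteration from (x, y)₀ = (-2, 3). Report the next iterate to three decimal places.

(-4.045, 0.955)

At (-2, 3): F = (0.000, 45.000).
Jacobian J = [[-1, 1], [-2·x·y - 4·y^2 + 3·y - 1, -x^2 - 8·x·y + 3·x]].
At the point, J = [[-1.000, 1.000], [-16.000, 38.000]] (det J = -22.000).
Solving J·Δ = −F gives Δ = (-2.045, -2.045).
Then the next iterate is (x, y)₁ = (-4.045, 0.955).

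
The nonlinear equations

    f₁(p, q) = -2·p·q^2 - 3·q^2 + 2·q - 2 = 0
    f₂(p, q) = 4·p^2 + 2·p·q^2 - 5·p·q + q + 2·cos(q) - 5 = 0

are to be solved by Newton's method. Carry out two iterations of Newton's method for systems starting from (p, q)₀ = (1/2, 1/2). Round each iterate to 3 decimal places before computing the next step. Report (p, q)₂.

(0.966, -0.014)

At (1/2, 1/2): F = (-2.000, -2.74483).
Jacobian J = [[-2·q^2, -4·p·q - 6·q + 2], [8·p + 2·q^2 - 5·q, 4·p·q - 5·p - 2·sin(q) + 1]].
At the point, J = [[-0.500, -2.000], [2.000, -1.45885]] (det J = 4.72943).
Solving J·Δ = −F gives Δ = (0.544, -1.136).
Then the next iterate is (p, q)₁ = (1.044, -0.636).
Round to (1.044, -0.636) and repeat: F = (-5.33008, 4.49721), J = [[-0.80899, 8.47194], [12.34099, -5.68797]].
Δ = (-0.078, 0.622), so (p, q)₂ = (0.966, -0.014).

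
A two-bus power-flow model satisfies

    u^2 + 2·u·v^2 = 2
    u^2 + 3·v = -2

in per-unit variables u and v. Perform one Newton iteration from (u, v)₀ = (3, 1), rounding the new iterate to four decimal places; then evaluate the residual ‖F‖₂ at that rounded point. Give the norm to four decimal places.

7.2230

At (3, 1): F = (13.0000, 14.0000).
Jacobian J = [[2·u + 2·v^2, 4·u·v], [2·u, 3]].
At the point, J = [[8.0000, 12.0000], [6.0000, 3.0000]] (det J = -48.0000).
Solving J·Δ = −F gives Δ = (-2.6875, 0.7083).
Then the next iterate is (u, v)₁ = (0.3125, 1.7083).
Re-evaluating at (0.3125, 1.7083): F = (-0.078413, 7.222556), so ‖F‖₂ = 7.2230.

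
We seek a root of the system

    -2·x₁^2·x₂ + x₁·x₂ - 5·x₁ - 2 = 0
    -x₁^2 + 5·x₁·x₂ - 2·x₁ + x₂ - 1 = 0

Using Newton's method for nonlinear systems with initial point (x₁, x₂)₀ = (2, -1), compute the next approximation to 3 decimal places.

(-2.227, -3.409)

At (2, -1): F = (-6.000, -20.000).
Jacobian J = [[-4·x₁·x₂ + x₂ - 5, -2·x₁^2 + x₁], [-2·x₁ + 5·x₂ - 2, 5·x₁ + 1]].
At the point, J = [[2.000, -6.000], [-11.000, 11.000]] (det J = -44.000).
Solving J·Δ = −F gives Δ = (-4.227, -2.409).
Then the next iterate is (x₁, x₂)₁ = (-2.227, -3.409).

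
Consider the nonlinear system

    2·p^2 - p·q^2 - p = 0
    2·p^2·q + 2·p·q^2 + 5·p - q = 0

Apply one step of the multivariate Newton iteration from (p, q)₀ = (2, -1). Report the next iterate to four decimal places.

(-14.0000, 22.0000)

At (2, -1): F = (4.0000, 7.0000).
Jacobian J = [[4·p - q^2 - 1, -2·p·q], [4·p·q + 2·q^2 + 5, 2·p^2 + 4·p·q - 1]].
At the point, J = [[6.0000, 4.0000], [-1.0000, -1.0000]] (det J = -2.0000).
Solving J·Δ = −F gives Δ = (-16.0000, 23.0000).
Then the next iterate is (p, q)₁ = (-14.0000, 22.0000).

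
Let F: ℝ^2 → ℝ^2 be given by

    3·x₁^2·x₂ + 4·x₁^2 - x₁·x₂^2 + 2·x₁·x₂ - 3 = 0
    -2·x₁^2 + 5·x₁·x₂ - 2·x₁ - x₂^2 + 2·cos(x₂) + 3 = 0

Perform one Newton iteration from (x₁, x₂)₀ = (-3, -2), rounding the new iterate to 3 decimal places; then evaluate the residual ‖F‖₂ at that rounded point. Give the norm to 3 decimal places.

215.785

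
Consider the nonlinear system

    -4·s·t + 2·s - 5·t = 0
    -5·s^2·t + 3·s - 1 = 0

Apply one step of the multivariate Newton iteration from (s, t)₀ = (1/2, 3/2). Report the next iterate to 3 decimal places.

At (1/2, 3/2): F = (-9.500, -1.375).
Jacobian J = [[-4·t + 2, -4·s - 5], [-10·s·t + 3, -5·s^2]].
At the point, J = [[-4.000, -7.000], [-4.500, -1.250]] (det J = -26.500).
Solving J·Δ = −F gives Δ = (0.085, -1.406).
Then the next iterate is (s, t)₁ = (0.585, 0.094).

(0.585, 0.094)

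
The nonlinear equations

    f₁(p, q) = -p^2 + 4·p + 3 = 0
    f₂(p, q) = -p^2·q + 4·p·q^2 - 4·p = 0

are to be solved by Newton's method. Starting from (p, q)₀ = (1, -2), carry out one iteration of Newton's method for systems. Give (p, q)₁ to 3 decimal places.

At (1, -2): F = (6.000, 14.000).
Jacobian J = [[-2·p + 4, 0], [-2·p·q + 4·q^2 - 4, -p^2 + 8·p·q]].
At the point, J = [[2.000, 0.000], [16.000, -17.000]] (det J = -34.000).
Solving J·Δ = −F gives Δ = (-3.000, -2.000).
Then the next iterate is (p, q)₁ = (-2.000, -4.000).

(-2.000, -4.000)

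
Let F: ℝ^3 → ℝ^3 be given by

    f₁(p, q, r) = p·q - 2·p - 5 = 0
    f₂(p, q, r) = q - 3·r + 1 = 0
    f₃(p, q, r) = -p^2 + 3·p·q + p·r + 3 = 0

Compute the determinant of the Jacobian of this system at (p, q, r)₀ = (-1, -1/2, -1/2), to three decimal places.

25.000

J = [[q - 2, p, 0], [0, 1, -3], [-2·p + 3·q + r, 3·p, p]].
At the point, J = [[-2.500, -1.000, 0.000], [0.000, 1.000, -3.000], [0.000, -3.000, -1.000]].
det J = 25.000.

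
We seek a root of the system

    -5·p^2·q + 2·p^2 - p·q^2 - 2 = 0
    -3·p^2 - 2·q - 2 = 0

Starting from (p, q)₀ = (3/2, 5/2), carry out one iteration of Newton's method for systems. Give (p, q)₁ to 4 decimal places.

At (3/2, 5/2): F = (-35.0000, -13.7500).
Jacobian J = [[-10·p·q + 4·p - q^2, -5·p^2 - 2·p·q], [-6·p, -2]].
At the point, J = [[-37.7500, -18.7500], [-9.0000, -2.0000]] (det J = -93.2500).
Solving J·Δ = −F gives Δ = (-2.0141, 2.1883).
Then the next iterate is (p, q)₁ = (-0.5141, 4.6883).

(-0.5141, 4.6883)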